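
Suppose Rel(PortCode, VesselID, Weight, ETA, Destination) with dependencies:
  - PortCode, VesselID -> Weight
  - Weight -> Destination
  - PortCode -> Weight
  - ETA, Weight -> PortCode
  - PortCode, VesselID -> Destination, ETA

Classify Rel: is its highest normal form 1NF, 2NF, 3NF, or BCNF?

1NF

Candidate keys: {ETA, VesselID, Weight}, {PortCode, VesselID}. Prime attributes: {ETA, PortCode, VesselID, Weight}.
Weight -> Destination: {Weight}⁺ = {Destination, Weight}, which is not all of the attributes, so the left side is not a superkey — BCNF is violated.
Weight -> Destination has non-prime {Destination} on the right and a non-superkey on the left, so 3NF fails.
{PortCode} is a proper subset of the key {PortCode, VesselID}, and {PortCode}⁺ contains the non-prime attribute {Destination} — a partial dependency, so 2NF is violated.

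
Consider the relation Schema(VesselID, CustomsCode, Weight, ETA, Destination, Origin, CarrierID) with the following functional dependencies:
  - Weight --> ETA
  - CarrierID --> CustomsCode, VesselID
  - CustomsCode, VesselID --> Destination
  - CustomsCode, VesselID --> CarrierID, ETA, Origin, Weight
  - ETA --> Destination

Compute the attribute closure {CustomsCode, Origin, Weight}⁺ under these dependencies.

Start with {CustomsCode, Origin, Weight}.
Weight --> ETA applies; add {ETA} → now {CustomsCode, ETA, Origin, Weight}.
ETA --> Destination applies; add {Destination} → now {CustomsCode, Destination, ETA, Origin, Weight}.
No further FD applies.

{CustomsCode, Destination, ETA, Origin, Weight}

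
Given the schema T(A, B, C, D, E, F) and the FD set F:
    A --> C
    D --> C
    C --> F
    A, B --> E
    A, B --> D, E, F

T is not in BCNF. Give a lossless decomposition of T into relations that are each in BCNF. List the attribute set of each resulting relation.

Candidate key of the original relation: {A, B}.
In {A, B, C, D, E, F}, {A} is not a superkey ({A}⁺ restricted to this set is {A, C, F}), so split on A --> C, F into {A, C, F} and {A, B, D, E}.
In {A, C, F}, {C} is not a superkey ({C}⁺ restricted to this set is {C, F}), so split on C --> F into {C, F} and {A, C}.
{C, F} has no BCNF violation.
{A, C} has no BCNF violation.
{A, B, D, E} has no BCNF violation.

{A, B, D, E}; {A, C}; {C, F}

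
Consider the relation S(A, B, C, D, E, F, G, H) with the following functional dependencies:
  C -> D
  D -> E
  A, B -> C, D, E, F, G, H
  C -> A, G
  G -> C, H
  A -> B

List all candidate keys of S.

{A}⁺ = {A, B, C, D, E, F, G, H}, which is every attribute, so {A} is a candidate key.
{C}⁺ = {A, B, C, D, E, F, G, H}, which is every attribute, so {C} is a candidate key.
{G}⁺ = {A, B, C, D, E, F, G, H}, which is every attribute, so {G} is a candidate key.
No proper subset of any of these is a key, and no other minimal superkey exists.

{A}, {C}, {G}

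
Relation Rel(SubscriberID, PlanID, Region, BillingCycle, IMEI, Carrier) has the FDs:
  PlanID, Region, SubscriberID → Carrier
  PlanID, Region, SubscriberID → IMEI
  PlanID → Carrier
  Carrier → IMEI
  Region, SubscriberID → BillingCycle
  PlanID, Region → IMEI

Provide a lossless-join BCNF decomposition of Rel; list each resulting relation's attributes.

Candidate key of the original relation: {PlanID, Region, SubscriberID}.
Within {BillingCycle, Carrier, IMEI, PlanID, Region, SubscriberID}: {PlanID}⁺ ∩ {BillingCycle, Carrier, IMEI, PlanID, Region, SubscriberID} = {Carrier, IMEI, PlanID}, not the whole set, so PlanID → Carrier, IMEI violates BCNF; decompose into {Carrier, IMEI, PlanID} and {BillingCycle, PlanID, Region, SubscriberID}.
Within {Carrier, IMEI, PlanID}: {Carrier}⁺ ∩ {Carrier, IMEI, PlanID} = {Carrier, IMEI}, not the whole set, so Carrier → IMEI violates BCNF; decompose into {Carrier, IMEI} and {Carrier, PlanID}.
{Carrier, IMEI} has no BCNF violation.
{Carrier, PlanID} has no BCNF violation.
Within {BillingCycle, PlanID, Region, SubscriberID}: {Region, SubscriberID}⁺ ∩ {BillingCycle, PlanID, Region, SubscriberID} = {BillingCycle, Region, SubscriberID}, not the whole set, so Region, SubscriberID → BillingCycle violates BCNF; decompose into {BillingCycle, Region, SubscriberID} and {PlanID, Region, SubscriberID}.
{BillingCycle, Region, SubscriberID} has no BCNF violation.
{PlanID, Region, SubscriberID} has no BCNF violation.

{BillingCycle, Region, SubscriberID}; {Carrier, IMEI}; {Carrier, PlanID}; {PlanID, Region, SubscriberID}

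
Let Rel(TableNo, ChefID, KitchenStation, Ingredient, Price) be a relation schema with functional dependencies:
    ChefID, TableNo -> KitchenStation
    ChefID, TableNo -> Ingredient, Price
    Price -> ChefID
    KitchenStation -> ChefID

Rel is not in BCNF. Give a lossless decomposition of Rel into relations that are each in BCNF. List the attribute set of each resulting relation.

{ChefID, Price}; {Ingredient, KitchenStation, Price, TableNo}

Candidate keys of the original relation: {ChefID, TableNo}, {KitchenStation, TableNo}, {Price, TableNo}.
In {ChefID, Ingredient, KitchenStation, Price, TableNo}, {Price} is not a superkey ({Price}⁺ restricted to this set is {ChefID, Price}), so split on Price -> ChefID into {ChefID, Price} and {Ingredient, KitchenStation, Price, TableNo}.
{ChefID, Price} is in BCNF.
{Ingredient, KitchenStation, Price, TableNo} is in BCNF.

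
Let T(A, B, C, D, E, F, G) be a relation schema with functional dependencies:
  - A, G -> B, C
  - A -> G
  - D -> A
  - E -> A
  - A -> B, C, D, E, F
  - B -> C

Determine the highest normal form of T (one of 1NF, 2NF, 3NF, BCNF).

2NF

Candidate keys: {A}, {D}, {E}. Prime attributes: {A, D, E}.
For B -> C we have {B}⁺ = {B, C}; {B} is not a superkey, so BCNF fails.
Because {C} is non-prime and the left side of B -> C is not a superkey, the relation is not in 3NF.
Every candidate key is a single attribute, so no partial dependency is possible; 2NF holds.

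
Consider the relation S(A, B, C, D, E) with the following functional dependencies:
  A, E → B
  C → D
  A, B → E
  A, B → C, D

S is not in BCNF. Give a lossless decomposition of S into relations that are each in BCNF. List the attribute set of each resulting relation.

Candidate keys of the original relation: {A, B}, {A, E}.
{A, B, C, D, E}: {C} determines {C, D} here but is not a superkey — split on C → D, giving {C, D} and {A, B, C, E}.
{C, D} has no BCNF violation.
{A, B, C, E} has no BCNF violation.

{A, B, C, E}; {C, D}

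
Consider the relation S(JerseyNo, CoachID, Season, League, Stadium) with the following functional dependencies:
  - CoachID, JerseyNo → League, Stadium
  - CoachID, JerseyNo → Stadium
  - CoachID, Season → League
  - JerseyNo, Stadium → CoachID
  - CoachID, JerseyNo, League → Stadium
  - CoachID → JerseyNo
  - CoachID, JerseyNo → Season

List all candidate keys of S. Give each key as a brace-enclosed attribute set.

{CoachID}⁺ = {CoachID, JerseyNo, League, Season, Stadium}, which is every attribute, so {CoachID} is a candidate key.
{JerseyNo, Stadium}⁺ = {CoachID, JerseyNo, League, Season, Stadium}, which is every attribute, so {JerseyNo, Stadium} is a candidate key.
These are minimal and exhaustive — every other superkey contains one of them.

{CoachID}, {JerseyNo, Stadium}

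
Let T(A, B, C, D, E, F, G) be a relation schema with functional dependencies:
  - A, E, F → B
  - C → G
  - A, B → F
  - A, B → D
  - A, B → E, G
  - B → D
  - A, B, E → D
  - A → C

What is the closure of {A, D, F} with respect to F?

Start with {A, D, F}.
A → C applies; add {C} → now {A, C, D, F}.
C → G applies; add {G} → now {A, C, D, F, G}.
No further FD applies.

{A, C, D, F, G}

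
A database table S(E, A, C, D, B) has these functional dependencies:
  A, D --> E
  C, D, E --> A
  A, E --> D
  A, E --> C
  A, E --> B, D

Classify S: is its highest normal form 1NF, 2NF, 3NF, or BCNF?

Candidate keys: {A, D}, {A, E}, {C, D, E}. Prime attributes: {A, C, D, E}.
The left-hand side of every FD is a superkey, so BCNF is satisfied.

BCNF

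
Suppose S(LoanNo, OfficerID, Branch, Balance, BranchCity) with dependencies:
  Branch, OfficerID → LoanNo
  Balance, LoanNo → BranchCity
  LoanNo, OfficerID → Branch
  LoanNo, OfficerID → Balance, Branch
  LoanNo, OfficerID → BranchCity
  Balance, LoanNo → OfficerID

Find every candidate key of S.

{Balance, LoanNo}, {Branch, OfficerID}, {LoanNo, OfficerID}

{Balance, LoanNo}⁺ = {Balance, Branch, BranchCity, LoanNo, OfficerID}, which is every attribute, so {Balance, LoanNo} is a candidate key.
{Branch, OfficerID}⁺ = {Balance, Branch, BranchCity, LoanNo, OfficerID}, which is every attribute, so {Branch, OfficerID} is a candidate key.
{LoanNo, OfficerID}⁺ = {Balance, Branch, BranchCity, LoanNo, OfficerID}, which is every attribute, so {LoanNo, OfficerID} is a candidate key.
Any other superkey properly contains one of these, so there are no further candidate keys.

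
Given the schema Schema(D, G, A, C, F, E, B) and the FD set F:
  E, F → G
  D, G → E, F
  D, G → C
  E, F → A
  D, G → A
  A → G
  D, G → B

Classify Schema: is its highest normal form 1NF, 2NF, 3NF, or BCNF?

Candidate keys: {A, D}, {D, E, F}, {D, G}. Prime attributes: {A, D, E, F, G}.
E, F → G: {E, F}⁺ = {A, E, F, G}, which is not all of the attributes, so the left side is not a superkey — BCNF is violated.
But every attribute on its right side ({G}) is prime, and the same holds for every other non-superkey FD, so 3NF still holds.

3NF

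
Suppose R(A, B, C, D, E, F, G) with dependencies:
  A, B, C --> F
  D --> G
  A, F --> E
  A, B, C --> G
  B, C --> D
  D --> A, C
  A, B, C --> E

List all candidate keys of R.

{B, C}, {B, D}

No FD produces {B}, so it must be in every candidate key.
{B, C}⁺ = {A, B, C, D, E, F, G}, which is every attribute, so {B, C} is a candidate key.
{B, D}⁺ = {A, B, C, D, E, F, G}, which is every attribute, so {B, D} is a candidate key.
Any other superkey properly contains one of these, so there are no further candidate keys.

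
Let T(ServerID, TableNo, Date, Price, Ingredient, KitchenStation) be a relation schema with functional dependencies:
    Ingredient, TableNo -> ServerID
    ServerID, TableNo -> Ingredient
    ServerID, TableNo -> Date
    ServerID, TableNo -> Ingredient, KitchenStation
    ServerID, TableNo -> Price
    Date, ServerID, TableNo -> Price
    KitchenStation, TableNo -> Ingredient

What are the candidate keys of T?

{Ingredient, TableNo}, {KitchenStation, TableNo}, {ServerID, TableNo}

{TableNo} never appears on the right of any FD, so every key must include it.
{Ingredient, TableNo} is a candidate key since {Ingredient, TableNo}⁺ = {Date, Ingredient, KitchenStation, Price, ServerID, TableNo} covers every attribute.
{KitchenStation, TableNo} is a candidate key since {KitchenStation, TableNo}⁺ = {Date, Ingredient, KitchenStation, Price, ServerID, TableNo} covers every attribute.
{ServerID, TableNo} is a candidate key since {ServerID, TableNo}⁺ = {Date, Ingredient, KitchenStation, Price, ServerID, TableNo} covers every attribute.
No proper subset of any of these is a key, and no other minimal superkey exists.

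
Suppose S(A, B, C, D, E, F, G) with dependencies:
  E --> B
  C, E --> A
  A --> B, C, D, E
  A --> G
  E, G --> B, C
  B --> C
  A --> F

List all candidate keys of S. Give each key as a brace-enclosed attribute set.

Closure of {A} is {A, B, C, D, E, F, G}, the whole schema; {A} is a candidate key.
Closure of {E} is {A, B, C, D, E, F, G}, the whole schema; {E} is a candidate key.
No proper subset of any of these is a key, and no other minimal superkey exists.

{A}, {E}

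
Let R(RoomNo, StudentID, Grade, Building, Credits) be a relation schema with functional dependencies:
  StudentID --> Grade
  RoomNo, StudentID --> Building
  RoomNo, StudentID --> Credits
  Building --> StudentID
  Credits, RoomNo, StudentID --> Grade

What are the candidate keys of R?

Attributes never on any right-hand side: {RoomNo} — every candidate key must contain it.
{Building, RoomNo}⁺ = {Building, Credits, Grade, RoomNo, StudentID}, which is every attribute, so {Building, RoomNo} is a candidate key.
{RoomNo, StudentID}⁺ = {Building, Credits, Grade, RoomNo, StudentID}, which is every attribute, so {RoomNo, StudentID} is a candidate key.
These are minimal and exhaustive — every other superkey contains one of them.

{Building, RoomNo}, {RoomNo, StudentID}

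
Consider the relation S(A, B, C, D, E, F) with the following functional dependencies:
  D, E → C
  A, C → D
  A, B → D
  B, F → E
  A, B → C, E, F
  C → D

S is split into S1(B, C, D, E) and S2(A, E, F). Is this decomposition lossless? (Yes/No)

No

S1 ∩ S2 = {E}; its closure under F is {E}.
S1 ⊄ {E} and S2 ⊄ {E}, so the split is lossy.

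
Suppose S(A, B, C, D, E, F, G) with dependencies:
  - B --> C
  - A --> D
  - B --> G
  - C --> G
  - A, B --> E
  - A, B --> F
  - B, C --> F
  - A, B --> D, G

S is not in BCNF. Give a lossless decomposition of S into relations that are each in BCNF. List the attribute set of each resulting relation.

Candidate key of the original relation: {A, B}.
{A, B, C, D, E, F, G}: {B} determines {B, C, F, G} here but is not a superkey — split on B --> C, F, G, giving {B, C, F, G} and {A, B, D, E}.
{B, C, F, G}: {C} determines {C, G} here but is not a superkey — split on C --> G, giving {C, G} and {B, C, F}.
{C, G}: every determinant is a superkey — BCNF.
{B, C, F}: every determinant is a superkey — BCNF.
{A, B, D, E}: {A} determines {A, D} here but is not a superkey — split on A --> D, giving {A, D} and {A, B, E}.
{A, D}: every determinant is a superkey — BCNF.
{A, B, E}: every determinant is a superkey — BCNF.

{A, B, E}; {A, D}; {B, C, F}; {C, G}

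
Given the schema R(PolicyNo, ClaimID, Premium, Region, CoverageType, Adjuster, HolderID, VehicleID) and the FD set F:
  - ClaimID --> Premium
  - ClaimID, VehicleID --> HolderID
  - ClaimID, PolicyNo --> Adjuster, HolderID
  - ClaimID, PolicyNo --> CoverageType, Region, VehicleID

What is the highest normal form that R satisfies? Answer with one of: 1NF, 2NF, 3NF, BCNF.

1NF

Candidate key: {ClaimID, PolicyNo}. Prime attributes: {ClaimID, PolicyNo}.
ClaimID --> Premium breaks BCNF: {ClaimID}⁺ = {ClaimID, Premium}, so {ClaimID} is not a superkey.
Because {Premium} is non-prime and the left side of ClaimID --> Premium is not a superkey, the relation is not in 3NF.
{ClaimID} is a proper subset of the key {ClaimID, PolicyNo}, and {ClaimID}⁺ contains the non-prime attribute {Premium} — a partial dependency, so 2NF is violated.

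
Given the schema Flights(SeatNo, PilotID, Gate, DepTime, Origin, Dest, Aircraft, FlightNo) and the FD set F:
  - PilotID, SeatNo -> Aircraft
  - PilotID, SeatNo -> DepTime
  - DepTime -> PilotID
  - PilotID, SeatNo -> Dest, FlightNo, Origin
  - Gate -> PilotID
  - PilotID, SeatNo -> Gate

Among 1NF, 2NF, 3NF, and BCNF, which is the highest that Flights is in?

3NF

Candidate keys: {DepTime, SeatNo}, {Gate, SeatNo}, {PilotID, SeatNo}. Prime attributes: {DepTime, Gate, PilotID, SeatNo}.
For DepTime -> PilotID we have {DepTime}⁺ = {DepTime, PilotID}; {DepTime} is not a superkey, so BCNF fails.
But every attribute on its right side ({PilotID}) is prime, and the same holds for every other non-superkey FD, so 3NF still holds.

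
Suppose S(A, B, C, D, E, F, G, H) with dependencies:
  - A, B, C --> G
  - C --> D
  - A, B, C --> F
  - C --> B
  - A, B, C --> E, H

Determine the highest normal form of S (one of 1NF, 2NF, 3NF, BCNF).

Candidate key: {A, C}. Prime attributes: {A, C}.
C --> D breaks BCNF: {C}⁺ = {B, C, D}, so {C} is not a superkey.
C --> D determines the non-prime attribute {D} from a non-superkey — 3NF is violated.
The proper key subset {C} of {A, C} determines non-prime {B, D}, so the relation is not even in 2NF.

1NF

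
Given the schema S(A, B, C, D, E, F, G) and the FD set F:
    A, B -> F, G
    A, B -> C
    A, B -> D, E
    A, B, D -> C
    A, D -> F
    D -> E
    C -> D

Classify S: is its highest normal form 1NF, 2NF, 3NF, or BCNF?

2NF

Candidate key: {A, B}. Prime attributes: {A, B}.
For A, D -> F we have {A, D}⁺ = {A, D, E, F}; {A, D} is not a superkey, so BCNF fails.
A, D -> F determines the non-prime attribute {F} from a non-superkey — 3NF is violated.
No proper subset of a key has a non-prime attribute in its closure, so there is no partial dependency; 2NF holds.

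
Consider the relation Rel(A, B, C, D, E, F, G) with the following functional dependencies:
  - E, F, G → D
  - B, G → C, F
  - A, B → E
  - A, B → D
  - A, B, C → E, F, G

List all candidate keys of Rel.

{A, B, C}, {A, B, G}

Attributes never on any right-hand side: {A, B} — every candidate key must contain all of them.
{A, B, C}⁺ = {A, B, C, D, E, F, G}, which is every attribute, so {A, B, C} is a candidate key.
{A, B, G}⁺ = {A, B, C, D, E, F, G}, which is every attribute, so {A, B, G} is a candidate key.
These are minimal and exhaustive — every other superkey contains one of them.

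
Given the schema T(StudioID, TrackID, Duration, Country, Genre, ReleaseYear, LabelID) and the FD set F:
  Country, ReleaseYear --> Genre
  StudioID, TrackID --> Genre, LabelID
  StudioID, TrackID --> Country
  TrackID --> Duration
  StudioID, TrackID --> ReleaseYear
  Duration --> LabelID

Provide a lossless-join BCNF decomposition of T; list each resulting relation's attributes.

Candidate key of the original relation: {StudioID, TrackID}.
Within {Country, Duration, Genre, LabelID, ReleaseYear, StudioID, TrackID}: {Country, ReleaseYear}⁺ ∩ {Country, Duration, Genre, LabelID, ReleaseYear, StudioID, TrackID} = {Country, Genre, ReleaseYear}, not the whole set, so Country, ReleaseYear --> Genre violates BCNF; decompose into {Country, Genre, ReleaseYear} and {Country, Duration, LabelID, ReleaseYear, StudioID, TrackID}.
{Country, Genre, ReleaseYear}: every determinant is a superkey — BCNF.
Within {Country, Duration, LabelID, ReleaseYear, StudioID, TrackID}: {TrackID}⁺ ∩ {Country, Duration, LabelID, ReleaseYear, StudioID, TrackID} = {Duration, LabelID, TrackID}, not the whole set, so TrackID --> Duration, LabelID violates BCNF; decompose into {Duration, LabelID, TrackID} and {Country, ReleaseYear, StudioID, TrackID}.
Within {Duration, LabelID, TrackID}: {Duration}⁺ ∩ {Duration, LabelID, TrackID} = {Duration, LabelID}, not the whole set, so Duration --> LabelID violates BCNF; decompose into {Duration, LabelID} and {Duration, TrackID}.
{Duration, LabelID}: every determinant is a superkey — BCNF.
{Duration, TrackID}: every determinant is a superkey — BCNF.
{Country, ReleaseYear, StudioID, TrackID}: every determinant is a superkey — BCNF.

{Country, Genre, ReleaseYear}; {Country, ReleaseYear, StudioID, TrackID}; {Duration, LabelID}; {Duration, TrackID}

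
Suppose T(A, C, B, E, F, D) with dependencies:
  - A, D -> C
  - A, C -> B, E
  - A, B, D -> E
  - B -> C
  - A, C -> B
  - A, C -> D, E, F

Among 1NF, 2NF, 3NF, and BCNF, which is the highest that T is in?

Candidate keys: {A, B}, {A, C}, {A, D}. Prime attributes: {A, B, C, D}.
For B -> C we have {B}⁺ = {B, C}; {B} is not a superkey, so BCNF fails.
Its right-hand attributes {C} are all prime, as are those of every other non-superkey FD — the relation is in 3NF.

3NF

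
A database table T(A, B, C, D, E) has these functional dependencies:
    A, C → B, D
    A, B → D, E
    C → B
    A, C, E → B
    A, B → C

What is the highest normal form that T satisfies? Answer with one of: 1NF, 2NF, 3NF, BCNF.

3NF

Candidate keys: {A, B}, {A, C}. Prime attributes: {A, B, C}.
For C → B we have {C}⁺ = {B, C}; {C} is not a superkey, so BCNF fails.
Since {B} ⊆ prime attributes and every other non-superkey FD also has a prime right side, the schema is in 3NF.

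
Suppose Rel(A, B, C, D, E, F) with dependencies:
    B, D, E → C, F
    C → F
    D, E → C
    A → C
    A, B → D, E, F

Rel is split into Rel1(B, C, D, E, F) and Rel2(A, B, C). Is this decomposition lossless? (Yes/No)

No

Rel1 ∩ Rel2 = {B, C}; its closure under F is {B, C, F}.
Rel1 ⊄ {B, C, F} and Rel2 ⊄ {B, C, F}, so the split is lossy.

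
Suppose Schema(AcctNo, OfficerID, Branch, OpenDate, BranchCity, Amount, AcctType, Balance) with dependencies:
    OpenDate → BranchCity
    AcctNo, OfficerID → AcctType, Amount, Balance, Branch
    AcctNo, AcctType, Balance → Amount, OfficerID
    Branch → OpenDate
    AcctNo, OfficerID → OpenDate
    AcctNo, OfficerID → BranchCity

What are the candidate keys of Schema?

{AcctNo, AcctType, Balance}, {AcctNo, OfficerID}

Attributes never on any right-hand side: {AcctNo} — every candidate key must contain it.
{AcctNo, OfficerID}⁺ = {AcctNo, AcctType, Amount, Balance, Branch, BranchCity, OfficerID, OpenDate}, which is every attribute, so {AcctNo, OfficerID} is a candidate key.
{AcctNo, AcctType, Balance}⁺ = {AcctNo, AcctType, Amount, Balance, Branch, BranchCity, OfficerID, OpenDate}, which is every attribute, so {AcctNo, AcctType, Balance} is a candidate key.
Any other superkey properly contains one of these, so there are no further candidate keys.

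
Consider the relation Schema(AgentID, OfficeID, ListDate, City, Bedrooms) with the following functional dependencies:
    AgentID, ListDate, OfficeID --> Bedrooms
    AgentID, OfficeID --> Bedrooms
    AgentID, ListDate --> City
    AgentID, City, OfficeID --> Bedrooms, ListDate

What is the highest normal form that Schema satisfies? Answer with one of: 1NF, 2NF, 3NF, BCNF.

Candidate keys: {AgentID, City, OfficeID}, {AgentID, ListDate, OfficeID}. Prime attributes: {AgentID, City, ListDate, OfficeID}.
For AgentID, OfficeID --> Bedrooms we have {AgentID, OfficeID}⁺ = {AgentID, Bedrooms, OfficeID}; {AgentID, OfficeID} is not a superkey, so BCNF fails.
AgentID, OfficeID --> Bedrooms has non-prime {Bedrooms} on the right and a non-superkey on the left, so 3NF fails.
{AgentID, OfficeID} is a proper subset of the key {AgentID, City, OfficeID}, and {AgentID, OfficeID}⁺ contains the non-prime attribute {Bedrooms} — a partial dependency, so 2NF is violated.

1NF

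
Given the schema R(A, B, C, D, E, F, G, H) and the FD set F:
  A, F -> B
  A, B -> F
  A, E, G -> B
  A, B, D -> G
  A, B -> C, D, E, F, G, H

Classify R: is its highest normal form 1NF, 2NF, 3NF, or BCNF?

BCNF

Candidate keys: {A, B}, {A, E, G}, {A, F}. Prime attributes: {A, B, E, F, G}.
Every FD has a superkey on the left, so the relation is in BCNF.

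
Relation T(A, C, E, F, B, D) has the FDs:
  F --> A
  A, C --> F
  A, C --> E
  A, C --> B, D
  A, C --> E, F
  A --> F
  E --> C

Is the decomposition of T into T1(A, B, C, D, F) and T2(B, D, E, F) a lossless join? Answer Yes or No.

The shared attributes are {B, D, F} and {B, D, F}⁺ = {A, B, D, F}.
Neither T1 nor T2 is contained in that closure, so the decomposition is lossy.

No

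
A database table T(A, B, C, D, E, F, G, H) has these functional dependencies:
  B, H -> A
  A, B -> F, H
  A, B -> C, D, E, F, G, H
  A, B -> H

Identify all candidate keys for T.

Attributes never on any right-hand side: {B} — every candidate key must contain it.
Closure of {A, B} is {A, B, C, D, E, F, G, H}, the whole schema; {A, B} is a candidate key.
Closure of {B, H} is {A, B, C, D, E, F, G, H}, the whole schema; {B, H} is a candidate key.
No proper subset of any of these is a key, and no other minimal superkey exists.

{A, B}, {B, H}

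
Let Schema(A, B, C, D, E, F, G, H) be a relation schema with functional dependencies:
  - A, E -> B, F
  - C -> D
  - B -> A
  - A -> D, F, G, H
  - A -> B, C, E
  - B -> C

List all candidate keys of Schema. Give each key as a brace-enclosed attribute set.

Closure of {A} is {A, B, C, D, E, F, G, H}, the whole schema; {A} is a candidate key.
Closure of {B} is {A, B, C, D, E, F, G, H}, the whole schema; {B} is a candidate key.
No proper subset of any of these is a key, and no other minimal superkey exists.

{A}, {B}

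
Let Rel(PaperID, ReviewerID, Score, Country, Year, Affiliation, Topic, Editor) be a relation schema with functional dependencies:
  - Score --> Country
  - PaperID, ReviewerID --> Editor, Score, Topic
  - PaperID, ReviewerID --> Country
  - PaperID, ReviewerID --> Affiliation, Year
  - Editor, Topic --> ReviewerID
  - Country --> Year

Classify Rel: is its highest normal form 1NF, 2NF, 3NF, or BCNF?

Candidate keys: {Editor, PaperID, Topic}, {PaperID, ReviewerID}. Prime attributes: {Editor, PaperID, ReviewerID, Topic}.
Score --> Country breaks BCNF: {Score}⁺ = {Country, Score, Year}, so {Score} is not a superkey.
Because {Country} is non-prime and the left side of Score --> Country is not a superkey, the relation is not in 3NF.
No proper subset of a key has a non-prime attribute in its closure, so there is no partial dependency; 2NF holds.

2NF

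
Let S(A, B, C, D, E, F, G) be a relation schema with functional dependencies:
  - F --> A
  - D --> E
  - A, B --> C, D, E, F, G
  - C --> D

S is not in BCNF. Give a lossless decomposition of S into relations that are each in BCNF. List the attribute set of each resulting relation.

{A, F}; {B, C, F, G}; {C, D}; {D, E}

Candidate keys of the original relation: {A, B}, {B, F}.
Within {A, B, C, D, E, F, G}: {F}⁺ ∩ {A, B, C, D, E, F, G} = {A, F}, not the whole set, so F --> A violates BCNF; decompose into {A, F} and {B, C, D, E, F, G}.
{A, F} is in BCNF.
Within {B, C, D, E, F, G}: {D}⁺ ∩ {B, C, D, E, F, G} = {D, E}, not the whole set, so D --> E violates BCNF; decompose into {D, E} and {B, C, D, F, G}.
{D, E} is in BCNF.
Within {B, C, D, F, G}: {C}⁺ ∩ {B, C, D, F, G} = {C, D}, not the whole set, so C --> D violates BCNF; decompose into {C, D} and {B, C, F, G}.
{C, D} is in BCNF.
{B, C, F, G} is in BCNF.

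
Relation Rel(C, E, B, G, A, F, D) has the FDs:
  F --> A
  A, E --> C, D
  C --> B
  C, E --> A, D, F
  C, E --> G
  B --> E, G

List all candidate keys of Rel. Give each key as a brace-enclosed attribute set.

Closure of {C} is {A, B, C, D, E, F, G}, the whole schema; {C} is a candidate key.
Closure of {A, B} is {A, B, C, D, E, F, G}, the whole schema; {A, B} is a candidate key.
Closure of {A, E} is {A, B, C, D, E, F, G}, the whole schema; {A, E} is a candidate key.
Closure of {B, F} is {A, B, C, D, E, F, G}, the whole schema; {B, F} is a candidate key.
Closure of {E, F} is {A, B, C, D, E, F, G}, the whole schema; {E, F} is a candidate key.
No proper subset of any of these is a key, and no other minimal superkey exists.

{A, B}, {A, E}, {B, F}, {C}, {E, F}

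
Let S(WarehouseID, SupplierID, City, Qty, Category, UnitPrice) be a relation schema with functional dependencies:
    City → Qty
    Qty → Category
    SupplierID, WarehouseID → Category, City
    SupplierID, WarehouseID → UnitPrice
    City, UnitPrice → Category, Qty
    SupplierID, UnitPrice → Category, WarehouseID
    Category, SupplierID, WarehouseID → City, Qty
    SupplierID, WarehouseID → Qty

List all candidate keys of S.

Attributes never on any right-hand side: {SupplierID} — every candidate key must contain it.
{SupplierID, UnitPrice} is a candidate key since {SupplierID, UnitPrice}⁺ = {Category, City, Qty, SupplierID, UnitPrice, WarehouseID} covers every attribute.
{SupplierID, WarehouseID} is a candidate key since {SupplierID, WarehouseID}⁺ = {Category, City, Qty, SupplierID, UnitPrice, WarehouseID} covers every attribute.
No proper subset of any of these is a key, and no other minimal superkey exists.

{SupplierID, UnitPrice}, {SupplierID, WarehouseID}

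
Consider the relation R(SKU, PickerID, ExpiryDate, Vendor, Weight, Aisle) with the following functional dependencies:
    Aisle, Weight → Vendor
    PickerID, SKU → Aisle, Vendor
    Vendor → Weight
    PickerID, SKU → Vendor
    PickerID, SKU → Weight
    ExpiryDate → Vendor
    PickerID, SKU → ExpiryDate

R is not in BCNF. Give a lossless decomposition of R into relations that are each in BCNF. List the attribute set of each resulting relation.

Candidate key of the original relation: {PickerID, SKU}.
{Aisle, ExpiryDate, PickerID, SKU, Vendor, Weight}: {Aisle, Weight} determines {Aisle, Vendor, Weight} here but is not a superkey — split on Aisle, Weight → Vendor, giving {Aisle, Vendor, Weight} and {Aisle, ExpiryDate, PickerID, SKU, Weight}.
{Aisle, Vendor, Weight}: {Vendor} determines {Vendor, Weight} here but is not a superkey — split on Vendor → Weight, giving {Vendor, Weight} and {Aisle, Vendor}.
{Vendor, Weight} is in BCNF.
{Aisle, Vendor} is in BCNF.
{Aisle, ExpiryDate, PickerID, SKU, Weight}: {ExpiryDate} determines {ExpiryDate, Weight} here but is not a superkey — split on ExpiryDate → Weight, giving {ExpiryDate, Weight} and {Aisle, ExpiryDate, PickerID, SKU}.
{ExpiryDate, Weight} is in BCNF.
{Aisle, ExpiryDate, PickerID, SKU} is in BCNF.

{Aisle, ExpiryDate, PickerID, SKU}; {Aisle, Vendor}; {ExpiryDate, Weight}; {Vendor, Weight}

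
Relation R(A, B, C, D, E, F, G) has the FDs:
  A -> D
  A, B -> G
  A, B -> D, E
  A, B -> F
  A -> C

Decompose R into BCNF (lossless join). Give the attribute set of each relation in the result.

{A, B, E, F, G}; {A, C, D}

Candidate key of the original relation: {A, B}.
In {A, B, C, D, E, F, G}, {A} is not a superkey ({A}⁺ restricted to this set is {A, C, D}), so split on A -> C, D into {A, C, D} and {A, B, E, F, G}.
{A, C, D} is in BCNF.
{A, B, E, F, G} is in BCNF.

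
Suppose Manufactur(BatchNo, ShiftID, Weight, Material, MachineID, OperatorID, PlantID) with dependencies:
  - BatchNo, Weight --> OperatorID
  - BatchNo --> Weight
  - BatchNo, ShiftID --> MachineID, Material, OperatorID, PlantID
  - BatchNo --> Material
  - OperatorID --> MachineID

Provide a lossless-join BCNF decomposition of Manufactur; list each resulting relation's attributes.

{BatchNo, Material, OperatorID, Weight}; {BatchNo, PlantID, ShiftID}; {MachineID, OperatorID}

Candidate key of the original relation: {BatchNo, ShiftID}.
In {BatchNo, MachineID, Material, OperatorID, PlantID, ShiftID, Weight}, {BatchNo, Weight} is not a superkey ({BatchNo, Weight}⁺ restricted to this set is {BatchNo, MachineID, Material, OperatorID, Weight}), so split on BatchNo, Weight --> MachineID, Material, OperatorID into {BatchNo, MachineID, Material, OperatorID, Weight} and {BatchNo, PlantID, ShiftID, Weight}.
In {BatchNo, MachineID, Material, OperatorID, Weight}, {OperatorID} is not a superkey ({OperatorID}⁺ restricted to this set is {MachineID, OperatorID}), so split on OperatorID --> MachineID into {MachineID, OperatorID} and {BatchNo, Material, OperatorID, Weight}.
{MachineID, OperatorID} has no BCNF violation.
{BatchNo, Material, OperatorID, Weight} has no BCNF violation.
In {BatchNo, PlantID, ShiftID, Weight}, {BatchNo} is not a superkey ({BatchNo}⁺ restricted to this set is {BatchNo, Weight}), so split on BatchNo --> Weight into {BatchNo, Weight} and {BatchNo, PlantID, ShiftID}.
{BatchNo, Weight} has no BCNF violation.
{BatchNo, PlantID, ShiftID} has no BCNF violation.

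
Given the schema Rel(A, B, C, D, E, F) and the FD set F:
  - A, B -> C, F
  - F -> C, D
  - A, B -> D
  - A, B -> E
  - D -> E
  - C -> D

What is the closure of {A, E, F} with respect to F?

Start with {A, E, F}.
F -> C, D applies; add {C, D} → now {A, C, D, E, F}.
No further FD applies.

{A, C, D, E, F}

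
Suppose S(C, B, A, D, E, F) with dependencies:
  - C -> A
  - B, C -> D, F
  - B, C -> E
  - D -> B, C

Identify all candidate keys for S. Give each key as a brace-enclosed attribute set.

{B, C}, {D}

Closure of {D} is {A, B, C, D, E, F}, the whole schema; {D} is a candidate key.
Closure of {B, C} is {A, B, C, D, E, F}, the whole schema; {B, C} is a candidate key.
No proper subset of any of these is a key, and no other minimal superkey exists.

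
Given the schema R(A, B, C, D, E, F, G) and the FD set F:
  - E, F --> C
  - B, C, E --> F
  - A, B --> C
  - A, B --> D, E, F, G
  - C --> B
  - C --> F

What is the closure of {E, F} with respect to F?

{B, C, E, F}

Start with {E, F}.
E, F --> C applies; add {C} → now {C, E, F}.
C --> B applies; add {B} → now {B, C, E, F}.
No further FD applies.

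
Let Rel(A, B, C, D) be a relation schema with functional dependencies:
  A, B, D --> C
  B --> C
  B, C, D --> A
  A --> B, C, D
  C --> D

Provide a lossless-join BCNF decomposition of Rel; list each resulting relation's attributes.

Candidate keys of the original relation: {A}, {B}.
In {A, B, C, D}, {C} is not a superkey ({C}⁺ restricted to this set is {C, D}), so split on C --> D into {C, D} and {A, B, C}.
{C, D} has no BCNF violation.
{A, B, C} has no BCNF violation.

{A, B, C}; {C, D}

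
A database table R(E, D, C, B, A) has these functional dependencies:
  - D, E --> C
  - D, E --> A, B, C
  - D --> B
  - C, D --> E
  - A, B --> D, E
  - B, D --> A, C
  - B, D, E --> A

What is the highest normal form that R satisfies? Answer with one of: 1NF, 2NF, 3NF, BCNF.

Candidate keys: {A, B}, {D}. Prime attributes: {A, B, D}.
Each dependency's left side is a superkey — BCNF holds.

BCNF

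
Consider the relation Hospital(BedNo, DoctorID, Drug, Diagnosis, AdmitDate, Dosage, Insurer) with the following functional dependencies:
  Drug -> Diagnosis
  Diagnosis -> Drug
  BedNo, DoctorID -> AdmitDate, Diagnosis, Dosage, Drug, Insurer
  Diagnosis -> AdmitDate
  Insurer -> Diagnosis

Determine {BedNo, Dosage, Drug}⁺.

Start with {BedNo, Dosage, Drug}.
Drug -> Diagnosis applies; add {Diagnosis} → now {BedNo, Diagnosis, Dosage, Drug}.
Diagnosis -> AdmitDate applies; add {AdmitDate} → now {AdmitDate, BedNo, Diagnosis, Dosage, Drug}.
No further FD applies.

{AdmitDate, BedNo, Diagnosis, Dosage, Drug}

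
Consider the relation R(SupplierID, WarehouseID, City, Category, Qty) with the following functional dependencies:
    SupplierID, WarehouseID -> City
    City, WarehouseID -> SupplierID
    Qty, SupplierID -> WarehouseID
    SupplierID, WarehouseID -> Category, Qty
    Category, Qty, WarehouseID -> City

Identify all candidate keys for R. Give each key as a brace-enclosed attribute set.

Closure of {City, WarehouseID} is {Category, City, Qty, SupplierID, WarehouseID}, the whole schema; {City, WarehouseID} is a candidate key.
Closure of {Qty, SupplierID} is {Category, City, Qty, SupplierID, WarehouseID}, the whole schema; {Qty, SupplierID} is a candidate key.
Closure of {SupplierID, WarehouseID} is {Category, City, Qty, SupplierID, WarehouseID}, the whole schema; {SupplierID, WarehouseID} is a candidate key.
Closure of {Category, Qty, WarehouseID} is {Category, City, Qty, SupplierID, WarehouseID}, the whole schema; {Category, Qty, WarehouseID} is a candidate key.
Any other superkey properly contains one of these, so there are no further candidate keys.

{Category, Qty, WarehouseID}, {City, WarehouseID}, {Qty, SupplierID}, {SupplierID, WarehouseID}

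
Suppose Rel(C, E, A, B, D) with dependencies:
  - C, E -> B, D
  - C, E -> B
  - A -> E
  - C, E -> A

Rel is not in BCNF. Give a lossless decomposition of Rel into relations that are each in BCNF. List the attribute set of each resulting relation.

Candidate keys of the original relation: {A, C}, {C, E}.
{A, B, C, D, E}: {A} determines {A, E} here but is not a superkey — split on A -> E, giving {A, E} and {A, B, C, D}.
{A, E}: every determinant is a superkey — BCNF.
{A, B, C, D}: every determinant is a superkey — BCNF.

{A, B, C, D}; {A, E}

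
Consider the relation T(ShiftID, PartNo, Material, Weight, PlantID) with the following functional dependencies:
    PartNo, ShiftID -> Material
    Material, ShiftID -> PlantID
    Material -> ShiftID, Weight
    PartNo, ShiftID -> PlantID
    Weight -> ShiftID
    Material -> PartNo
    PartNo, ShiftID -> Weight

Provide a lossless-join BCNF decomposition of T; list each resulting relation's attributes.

{Material, PartNo, PlantID, Weight}; {ShiftID, Weight}

Candidate keys of the original relation: {Material}, {PartNo, ShiftID}, {PartNo, Weight}.
Within {Material, PartNo, PlantID, ShiftID, Weight}: {Weight}⁺ ∩ {Material, PartNo, PlantID, ShiftID, Weight} = {ShiftID, Weight}, not the whole set, so Weight -> ShiftID violates BCNF; decompose into {ShiftID, Weight} and {Material, PartNo, PlantID, Weight}.
{ShiftID, Weight}: every determinant is a superkey — BCNF.
{Material, PartNo, PlantID, Weight}: every determinant is a superkey — BCNF.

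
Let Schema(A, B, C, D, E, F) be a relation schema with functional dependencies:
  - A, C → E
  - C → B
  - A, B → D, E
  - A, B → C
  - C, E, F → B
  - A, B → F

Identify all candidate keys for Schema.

Attributes never on any right-hand side: {A} — every candidate key must contain it.
{A, B}⁺ = {A, B, C, D, E, F}, which is every attribute, so {A, B} is a candidate key.
{A, C}⁺ = {A, B, C, D, E, F}, which is every attribute, so {A, C} is a candidate key.
These are minimal and exhaustive — every other superkey contains one of them.

{A, B}, {A, C}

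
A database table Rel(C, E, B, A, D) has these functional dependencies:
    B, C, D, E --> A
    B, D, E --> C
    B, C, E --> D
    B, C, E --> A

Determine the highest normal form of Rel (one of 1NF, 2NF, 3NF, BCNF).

BCNF

Candidate keys: {B, C, E}, {B, D, E}. Prime attributes: {B, C, D, E}.
Each dependency's left side is a superkey — BCNF holds.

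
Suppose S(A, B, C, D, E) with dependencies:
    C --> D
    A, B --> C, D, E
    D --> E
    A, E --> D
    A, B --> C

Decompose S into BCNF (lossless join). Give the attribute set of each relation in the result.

{A, B, C}; {C, D}; {D, E}

Candidate key of the original relation: {A, B}.
Within {A, B, C, D, E}: {C}⁺ ∩ {A, B, C, D, E} = {C, D, E}, not the whole set, so C --> D, E violates BCNF; decompose into {C, D, E} and {A, B, C}.
Within {C, D, E}: {D}⁺ ∩ {C, D, E} = {D, E}, not the whole set, so D --> E violates BCNF; decompose into {D, E} and {C, D}.
{D, E} has no BCNF violation.
{C, D} has no BCNF violation.
{A, B, C} has no BCNF violation.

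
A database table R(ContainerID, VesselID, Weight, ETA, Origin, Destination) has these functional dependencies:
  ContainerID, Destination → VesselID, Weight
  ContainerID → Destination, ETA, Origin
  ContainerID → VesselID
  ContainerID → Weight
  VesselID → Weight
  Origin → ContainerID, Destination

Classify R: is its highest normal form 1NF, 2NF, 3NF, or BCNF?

2NF

Candidate keys: {ContainerID}, {Origin}. Prime attributes: {ContainerID, Origin}.
VesselID → Weight: {VesselID}⁺ = {VesselID, Weight}, which is not all of the attributes, so the left side is not a superkey — BCNF is violated.
VesselID → Weight determines the non-prime attribute {Weight} from a non-superkey — 3NF is violated.
With only single-attribute keys there can be no partial dependency, so 2NF holds.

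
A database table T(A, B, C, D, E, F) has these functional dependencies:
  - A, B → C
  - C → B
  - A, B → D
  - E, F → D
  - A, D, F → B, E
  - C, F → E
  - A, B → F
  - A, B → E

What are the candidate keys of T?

{A, B}, {A, C}, {A, D, F}, {A, E, F}

{A} never appears on the right of any FD, so every key must include it.
{A, B} is a candidate key since {A, B}⁺ = {A, B, C, D, E, F} covers every attribute.
{A, C} is a candidate key since {A, C}⁺ = {A, B, C, D, E, F} covers every attribute.
{A, D, F} is a candidate key since {A, D, F}⁺ = {A, B, C, D, E, F} covers every attribute.
{A, E, F} is a candidate key since {A, E, F}⁺ = {A, B, C, D, E, F} covers every attribute.
Any other superkey properly contains one of these, so there are no further candidate keys.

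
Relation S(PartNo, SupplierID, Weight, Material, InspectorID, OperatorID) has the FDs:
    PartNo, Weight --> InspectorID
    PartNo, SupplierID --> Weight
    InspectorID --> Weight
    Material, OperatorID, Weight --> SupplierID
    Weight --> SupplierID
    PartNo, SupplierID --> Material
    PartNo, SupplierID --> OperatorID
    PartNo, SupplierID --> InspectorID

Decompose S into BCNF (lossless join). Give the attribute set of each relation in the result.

Candidate keys of the original relation: {InspectorID, PartNo}, {PartNo, SupplierID}, {PartNo, Weight}.
Within {InspectorID, Material, OperatorID, PartNo, SupplierID, Weight}: {InspectorID}⁺ ∩ {InspectorID, Material, OperatorID, PartNo, SupplierID, Weight} = {InspectorID, SupplierID, Weight}, not the whole set, so InspectorID --> SupplierID, Weight violates BCNF; decompose into {InspectorID, SupplierID, Weight} and {InspectorID, Material, OperatorID, PartNo}.
Within {InspectorID, SupplierID, Weight}: {Weight}⁺ ∩ {InspectorID, SupplierID, Weight} = {SupplierID, Weight}, not the whole set, so Weight --> SupplierID violates BCNF; decompose into {SupplierID, Weight} and {InspectorID, Weight}.
{SupplierID, Weight} has no BCNF violation.
{InspectorID, Weight} has no BCNF violation.
{InspectorID, Material, OperatorID, PartNo} has no BCNF violation.

{InspectorID, Material, OperatorID, PartNo}; {InspectorID, Weight}; {SupplierID, Weight}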